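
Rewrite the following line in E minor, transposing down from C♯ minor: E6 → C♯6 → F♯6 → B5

G5 E5 A5 D5

From C♯ down to E is a major sixth; apply that to each pitch.
E6 -> G5
C#6 -> E5
F#6 -> A5
B5 -> D5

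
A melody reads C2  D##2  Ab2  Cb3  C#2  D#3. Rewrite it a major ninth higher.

D3 E##3 Bb3 Db4 D#3 E#4

C2 → D3
D##2 → E##3
Ab2 → Bb3
Cb3 → Db4
C#2 → D#3
D#3 → E#4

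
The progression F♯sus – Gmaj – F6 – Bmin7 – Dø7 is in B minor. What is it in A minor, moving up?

B minor up to A minor is a minor seventh; each chord root moves by that interval while the quality stays the same.
F♯sus: root F♯ up a minor seventh → E, giving Esus.
Gmaj: root G up a minor seventh → F, giving Fmaj.
F6: root F up a minor seventh → Eb, giving Eb6.
Bmin7: root B up a minor seventh → A, giving Amin7.
Dø7: root D up a minor seventh → C, giving Cø7.

Esus Fmaj Eb6 Amin7 Cø7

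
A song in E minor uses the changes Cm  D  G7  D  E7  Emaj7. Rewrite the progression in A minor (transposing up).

E minor up to A minor is a perfect fourth; each chord root moves by that interval while the quality stays the same.
Cm: root C up a perfect fourth → F, giving Fm.
D: root D up a perfect fourth → G, giving G.
G7: root G up a perfect fourth → C, giving C7.
D: root D up a perfect fourth → G, giving G.
E7: root E up a perfect fourth → A, giving A7.
Emaj7: root E up a perfect fourth → A, giving Amaj7.

Fm G C7 G A7 Amaj7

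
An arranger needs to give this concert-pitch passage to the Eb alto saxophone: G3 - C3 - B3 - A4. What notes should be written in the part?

E4 A3 G#4 F#5

Written C4 sounds as Eb3 on the Eb alto saxophone, so concert pitches are written a major sixth up.
G3 → E4
C3 → A3
B3 → G#4
A4 → F#5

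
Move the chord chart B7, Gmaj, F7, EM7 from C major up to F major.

E7 Cmaj Bb7 AM7

C major up to F major is a perfect fourth; each chord root moves by that interval while the quality stays the same.
B7: root B up a perfect fourth → E, giving E7.
Gmaj: root G up a perfect fourth → C, giving Cmaj.
F7: root F up a perfect fourth → Bb, giving Bb7.
EM7: root E up a perfect fourth → A, giving AM7.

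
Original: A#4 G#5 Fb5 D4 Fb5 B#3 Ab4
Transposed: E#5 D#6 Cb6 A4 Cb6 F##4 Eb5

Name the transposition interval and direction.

up a perfect fifth

From A#4 to E#5 is 5 letter names — a fifth of some quality.
A#4 to E#5 is 7 semitones, which makes it a perfect fifth; the second version is higher, so the direction is up.
Checking another pair — Ab4 → Eb5 — gives the same interval.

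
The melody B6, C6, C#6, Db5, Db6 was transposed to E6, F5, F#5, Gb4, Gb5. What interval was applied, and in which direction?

Take the first pair: B6 → E6. B to E spans 5 letter names, so the interval is some kind of fifth.
E6 to B6 is 7 semitones, which makes it a perfect fifth; the second version is lower, so the direction is down.
Checking another pair — Db6 → Gb5 — gives the same interval.

down a perfect fifth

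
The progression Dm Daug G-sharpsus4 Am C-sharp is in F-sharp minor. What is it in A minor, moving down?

F-sharp minor down to A minor is a major sixth; each chord root moves by that interval while the quality stays the same.
Dm: root D down a major sixth → F, giving Fm.
Daug: root D down a major sixth → F, giving Faug.
G-sharpsus4: root G-sharp down a major sixth → B, giving Bsus4.
Am: root A down a major sixth → C, giving Cm.
C-sharp: root C-sharp down a major sixth → E, giving E.

Fm Faug Bsus4 Cm E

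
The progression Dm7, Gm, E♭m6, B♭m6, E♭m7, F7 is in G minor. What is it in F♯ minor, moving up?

C#m7 F#m Dm6 Am6 Dm7 E7

G minor up to F♯ minor is a major seventh; each chord root moves by that interval while the quality stays the same.
Dm7: root D up a major seventh → C#, giving C#m7.
Gm: root G up a major seventh → F#, giving F#m.
E♭m6: root E♭ up a major seventh → D, giving Dm6.
B♭m6: root B♭ up a major seventh → A, giving Am6.
E♭m7: root E♭ up a major seventh → D, giving Dm7.
F7: root F up a major seventh → E, giving E7.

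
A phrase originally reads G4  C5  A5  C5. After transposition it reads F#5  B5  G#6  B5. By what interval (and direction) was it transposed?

up a major seventh

From G4 to F#5 is 7 letter names — a seventh of some quality.
G4 to F#5 is 11 semitones, which makes it a major seventh; the second version is higher, so the direction is up.
Checking another pair — C5 → B5 — gives the same interval.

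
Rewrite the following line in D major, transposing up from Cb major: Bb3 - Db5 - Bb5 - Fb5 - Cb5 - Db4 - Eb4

Cb major to D major up is an augmented second, so every note moves up by that interval.
Bb3 gives C#4
Db5 gives E5
Bb5 gives C#6
Fb5 gives G5
Cb5 gives D5
Db4 gives E4
Eb4 gives F#4

C#4 E5 C#6 G5 D5 E4 F#4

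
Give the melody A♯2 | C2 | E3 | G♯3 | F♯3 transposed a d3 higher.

A#2: a third up reaches C, and 2 semitones makes it C3.
C2: a third up reaches E, and 2 semitones makes it Ebb2.
E3 up a diminished third is Gb3.
A diminished third up from G#3 gives Bb3.
A diminished third up from F#3 gives Ab3.

C3 Ebb2 Gb3 Bb3 Ab3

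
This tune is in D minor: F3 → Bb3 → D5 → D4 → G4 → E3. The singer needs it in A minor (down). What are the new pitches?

C3 F3 A4 A3 D4 B2

From D down to A is a perfect fourth; apply that to each pitch.
F3 gives C3
Bb3 gives F3
D5 gives A4
D4 gives A3
G4 gives D4
E3 gives B2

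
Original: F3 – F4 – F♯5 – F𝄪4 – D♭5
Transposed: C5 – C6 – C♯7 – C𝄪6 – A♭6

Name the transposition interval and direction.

up a perfect twelfth

From F3 to C5 is 12 letter names — a twelfth of some quality.
F3 to C5 is 19 semitones, which makes it a perfect twelfth; the second version is higher, so the direction is up.
Checking another pair — Db5 → Ab6 — gives the same interval.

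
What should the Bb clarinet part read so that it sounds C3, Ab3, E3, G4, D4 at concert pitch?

D3 Bb3 F#3 A4 E4

Written C4 sounds as Bb3 on the Bb clarinet, so concert pitches are written a major second up.
C3 → D3
Ab3 → Bb3
E3 → F#3
G4 → A4
D4 → E4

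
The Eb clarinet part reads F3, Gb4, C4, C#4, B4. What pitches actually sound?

The Eb clarinet sounds a minor third above written, so transpose each written note up a minor third.
F3 to Ab3
Gb4 to Bbb4
C4 to Eb4
C#4 to E4
B4 to D5

Ab3 Bbb4 Eb4 E4 D5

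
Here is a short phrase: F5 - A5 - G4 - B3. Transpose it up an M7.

E6 G#6 F#5 A#4

F5 becomes E6
A5 becomes G#6
G4 becomes F#5
B3 becomes A#4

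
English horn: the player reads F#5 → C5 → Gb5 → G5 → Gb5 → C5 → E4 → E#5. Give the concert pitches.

B4 F4 Cb5 C5 Cb5 F4 A3 A#4

Written C4 on the English horn sounds as F3, a perfect fifth lower; apply that shift to every note.
F#5 gives B4
C5 gives F4
Gb5 gives Cb5
G5 gives C5
Gb5 gives Cb5
C5 gives F4
E4 gives A3
E#5 gives A#4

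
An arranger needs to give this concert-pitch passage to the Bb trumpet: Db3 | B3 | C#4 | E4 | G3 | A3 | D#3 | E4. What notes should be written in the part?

The Bb trumpet sounds a major second below written, so the written part must be a major second above concert — transpose each note up.
Db3 gives Eb3
B3 gives C#4
C#4 gives D#4
E4 gives F#4
G3 gives A3
A3 gives B3
D#3 gives E#3
E4 gives F#4

Eb3 C#4 D#4 F#4 A3 B3 E#3 F#4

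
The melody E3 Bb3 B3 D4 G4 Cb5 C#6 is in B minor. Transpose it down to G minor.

C3 Gb3 G3 Bb3 Eb4 Abb4 A5

B minor to G minor down is a major third, so every note moves down by that interval.
E3 -> C3
Bb3 -> Gb3
B3 -> G3
D4 -> Bb3
G4 -> Eb4
Cb5 -> Abb4
C#6 -> A5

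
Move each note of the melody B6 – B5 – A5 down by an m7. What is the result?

B6 -> C#6
B5 -> C#5
A5 -> B4

C#6 C#5 B4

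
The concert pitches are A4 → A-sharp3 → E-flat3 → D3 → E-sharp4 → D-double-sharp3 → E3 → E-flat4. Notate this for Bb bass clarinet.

B5 B#4 F4 E4 F##5 E##4 F#4 F5

Written C4 sounds as Bb2 on the Bb bass clarinet, so concert pitches are written a major ninth up.
A4 to B5
A#3 to B#4
Eb3 to F4
D3 to E4
E#4 to F##5
D##3 to E##4
E3 to F#4
Eb4 to F5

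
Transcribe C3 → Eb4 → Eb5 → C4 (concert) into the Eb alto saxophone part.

A3 C5 C6 A4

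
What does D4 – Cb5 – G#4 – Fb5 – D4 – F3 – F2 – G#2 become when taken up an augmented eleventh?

G#5 F6 C##6 Bb6 G#5 B4 B3 C##4

An augmented eleventh up from D4 gives G#5.
An augmented eleventh up from Cb5 gives F6.
An augmented eleventh up from G#4 gives C##6.
Fb5: an eleventh up reaches B, and 18 semitones makes it Bb6.
D4: an eleventh up reaches G, and 18 semitones makes it G#5.
An augmented eleventh up from F3 gives B4.
F2 up an augmented eleventh is B3.
G#2: an eleventh up reaches C, and 18 semitones makes it C##4.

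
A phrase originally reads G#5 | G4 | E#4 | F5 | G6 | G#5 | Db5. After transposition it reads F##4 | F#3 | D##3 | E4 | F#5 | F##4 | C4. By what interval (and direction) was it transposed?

down a minor ninth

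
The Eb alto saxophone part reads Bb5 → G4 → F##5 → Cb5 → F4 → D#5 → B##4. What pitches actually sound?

Written C4 on the Eb alto saxophone sounds as Eb3, a major sixth lower; apply that shift to every note.
Bb5 becomes Db5
G4 becomes Bb3
F##5 becomes A#4
Cb5 becomes Ebb4
F4 becomes Ab3
D#5 becomes F#4
B##4 becomes D##4

Db5 Bb3 A#4 Ebb4 Ab3 F#4 D##4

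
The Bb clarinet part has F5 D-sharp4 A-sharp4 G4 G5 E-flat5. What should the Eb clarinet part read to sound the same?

First find concert pitch: the Bb clarinet sounds a major second below written, so F5 D-sharp4 A-sharp4 G4 G5 E-flat5 sounds Eb5 C#4 G#4 F4 F5 Db5.
Then write for Eb clarinet: it sounds a minor third above written, so the part must be a minor third below concert.
Eb5 → C5
C#4 → A#3
G#4 → E#4
F4 → D4
F5 → D5
Db5 → Bb4

C5 A#3 E#4 D4 D5 Bb4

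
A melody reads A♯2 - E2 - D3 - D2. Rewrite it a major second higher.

B#2 F#2 E3 E2

A major second up from A#2 gives B#2.
E2: a second up reaches F, and 2 semitones makes it F#2.
A major second up from D3 gives E3.
A major second up from D2 gives E2.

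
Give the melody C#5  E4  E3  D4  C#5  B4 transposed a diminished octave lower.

C#5 -> C##4
E4 -> E#3
E3 -> E#2
D4 -> D#3
C#5 -> C##4
B4 -> B#3

C##4 E#3 E#2 D#3 C##4 B#3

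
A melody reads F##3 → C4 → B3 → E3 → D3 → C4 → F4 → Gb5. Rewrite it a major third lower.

D#3 Ab3 G3 C3 Bb2 Ab3 Db4 Ebb5

F##3: a third down reaches D, and 4 semitones makes it D#3.
C4: a third down reaches A, and 4 semitones makes it Ab3.
A major third down from B3 gives G3.
E3: a third down reaches C, and 4 semitones makes it C3.
A major third down from D3 gives Bb2.
A major third down from C4 gives Ab3.
F4 down a major third is Db4.
Gb5 down a major third is Ebb5.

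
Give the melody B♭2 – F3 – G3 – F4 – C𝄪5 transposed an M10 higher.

D4 A4 B4 A5 E##6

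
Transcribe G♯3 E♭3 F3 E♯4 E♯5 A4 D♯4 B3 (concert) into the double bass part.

G#4 Eb4 F4 E#5 E#6 A5 D#5 B4

The double bass sounds a perfect octave below written, so the written part must be a perfect octave above concert — transpose each note up.
G#3 to G#4
Eb3 to Eb4
F3 to F4
E#4 to E#5
E#5 to E#6
A4 to A5
D#4 to D#5
B3 to B4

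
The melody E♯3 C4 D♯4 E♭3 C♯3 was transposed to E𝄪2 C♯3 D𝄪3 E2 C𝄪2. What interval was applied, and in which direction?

From E#3 to E##2 is 8 letter names — an octave of some quality.
E##2 to E#3 is 11 semitones, which makes it a diminished octave; the second version is lower, so the direction is down.
Checking another pair — C#3 → C##2 — gives the same interval.

down a diminished octave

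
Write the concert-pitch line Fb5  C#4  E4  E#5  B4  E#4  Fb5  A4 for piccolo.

Fb4 C#3 E3 E#4 B3 E#3 Fb4 A3

Written C4 sounds as C5 on the piccolo, so concert pitches are written a perfect octave down.
Fb5 gives Fb4
C#4 gives C#3
E4 gives E3
E#5 gives E#4
B4 gives B3
E#4 gives E#3
Fb5 gives Fb4
A4 gives A3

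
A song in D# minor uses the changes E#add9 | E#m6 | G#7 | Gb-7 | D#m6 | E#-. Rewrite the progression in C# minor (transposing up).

D#add9 D#m6 F#7 Fb-7 C#m6 D#-

D# minor up to C# minor is a minor seventh; each chord root moves by that interval while the quality stays the same.
E#add9: root E# up a minor seventh → D#, giving D#add9.
E#m6: root E# up a minor seventh → D#, giving D#m6.
G#7: root G# up a minor seventh → F#, giving F#7.
Gb-7: root Gb up a minor seventh → Fb, giving Fb-7.
D#m6: root D# up a minor seventh → C#, giving C#m6.
E#-: root E# up a minor seventh → D#, giving D#-.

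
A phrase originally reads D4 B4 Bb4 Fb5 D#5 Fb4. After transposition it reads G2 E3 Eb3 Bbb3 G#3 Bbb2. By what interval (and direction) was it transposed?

From D4 to G2 is 12 letter names — a twelfth of some quality.
G2 to D4 is 19 semitones, which makes it a perfect twelfth; the second version is lower, so the direction is down.
Checking another pair — Fb4 → Bbb2 — gives the same interval.

down a perfect twelfth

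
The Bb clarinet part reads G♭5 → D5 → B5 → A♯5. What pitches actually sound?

The Bb clarinet sounds a major second below written, so transpose each written note down a major second.
Gb5 gives Fb5
D5 gives C5
B5 gives A5
A#5 gives G#5

Fb5 C5 A5 G#5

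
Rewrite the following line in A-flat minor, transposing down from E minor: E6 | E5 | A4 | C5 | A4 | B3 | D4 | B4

Ab5 Ab4 Db4 Fb4 Db4 Eb3 Gb3 Eb4

From E down to A-flat is an augmented fifth; apply that to each pitch.
E6 -> Ab5
E5 -> Ab4
A4 -> Db4
C5 -> Fb4
A4 -> Db4
B3 -> Eb3
D4 -> Gb3
B4 -> Eb4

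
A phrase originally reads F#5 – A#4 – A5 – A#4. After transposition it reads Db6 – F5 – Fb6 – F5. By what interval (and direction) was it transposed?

up a diminished sixth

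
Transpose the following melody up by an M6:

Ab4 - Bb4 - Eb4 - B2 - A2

Ab4 gives F5
Bb4 gives G5
Eb4 gives C5
B2 gives G#3
A2 gives F#3

F5 G5 C5 G#3 F#3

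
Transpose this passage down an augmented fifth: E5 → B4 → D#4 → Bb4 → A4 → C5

Ab4 Eb4 G3 Ebb4 Db4 Fb4

E5 to Ab4
B4 to Eb4
D#4 to G3
Bb4 to Ebb4
A4 to Db4
C5 to Fb4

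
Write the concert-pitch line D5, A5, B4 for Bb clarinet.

Written C4 sounds as Bb3 on the Bb clarinet, so concert pitches are written a major second up.
D5 → E5
A5 → B5
B4 → C#5

E5 B5 C#5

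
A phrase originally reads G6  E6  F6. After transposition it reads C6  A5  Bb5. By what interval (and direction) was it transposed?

down a perfect fifth

Take the first pair: G6 → C6. G to C spans 5 letter names, so the interval is some kind of fifth.
C6 to G6 is 7 semitones, which makes it a perfect fifth; the second version is lower, so the direction is down.
Checking another pair — F6 → Bb5 — gives the same interval.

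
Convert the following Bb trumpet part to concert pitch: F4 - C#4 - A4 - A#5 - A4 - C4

Eb4 B3 G4 G#5 G4 Bb3

The Bb trumpet sounds a major second below written, so transpose each written note down a major second.
F4 to Eb4
C#4 to B3
A4 to G4
A#5 to G#5
A4 to G4
C4 to Bb3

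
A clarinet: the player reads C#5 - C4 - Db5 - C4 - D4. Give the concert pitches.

The A clarinet sounds a minor third below written, so transpose each written note down a minor third.
C#5 gives A#4
C4 gives A3
Db5 gives Bb4
C4 gives A3
D4 gives B3

A#4 A3 Bb4 A3 B3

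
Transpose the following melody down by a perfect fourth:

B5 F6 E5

F#5 C6 B4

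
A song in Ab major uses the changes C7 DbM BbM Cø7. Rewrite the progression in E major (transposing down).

G#7 AM F#M G#ø7

Ab major down to E major is a diminished fourth; each chord root moves by that interval while the quality stays the same.
C7: root C down a diminished fourth → G#, giving G#7.
DbM: root Db down a diminished fourth → A, giving AM.
BbM: root Bb down a diminished fourth → F#, giving F#M.
Cø7: root C down a diminished fourth → G#, giving G#ø7.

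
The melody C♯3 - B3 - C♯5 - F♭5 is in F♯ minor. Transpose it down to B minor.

F#2 E3 F#4 Bbb4

F♯ minor to B minor down is a perfect fifth, so every note moves down by that interval.
C#3 -> F#2
B3 -> E3
C#5 -> F#4
Fb5 -> Bbb4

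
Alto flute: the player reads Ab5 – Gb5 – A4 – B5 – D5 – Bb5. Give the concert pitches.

Eb5 Db5 E4 F#5 A4 F5

The alto flute sounds a perfect fourth below written, so transpose each written note down a perfect fourth.
Ab5 to Eb5
Gb5 to Db5
A4 to E4
B5 to F#5
D5 to A4
Bb5 to F5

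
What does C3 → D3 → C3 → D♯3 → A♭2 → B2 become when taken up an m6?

Ab3 Bb3 Ab3 B3 Fb3 G3

C3: a sixth up reaches A, and 8 semitones makes it Ab3.
D3 up a minor sixth is Bb3.
C3 up a minor sixth is Ab3.
D#3: a sixth up reaches B, and 8 semitones makes it B3.
A minor sixth up from Ab2 gives Fb3.
A minor sixth up from B2 gives G3.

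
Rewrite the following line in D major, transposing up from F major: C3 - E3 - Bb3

A3 C#4 G4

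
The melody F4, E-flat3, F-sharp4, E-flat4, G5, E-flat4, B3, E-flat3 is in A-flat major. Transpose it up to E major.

C#5 B3 C##5 B4 D#6 B4 F##4 B3

A-flat major to E major up is an augmented fifth, so every note moves up by that interval.
F4 to C#5
Eb3 to B3
F#4 to C##5
Eb4 to B4
G5 to D#6
Eb4 to B4
B3 to F##4
Eb3 to B3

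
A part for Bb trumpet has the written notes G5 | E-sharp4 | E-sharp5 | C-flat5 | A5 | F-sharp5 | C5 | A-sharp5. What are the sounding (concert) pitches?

F5 D#4 D#5 Bbb4 G5 E5 Bb4 G#5

The Bb trumpet sounds a major second below written, so transpose each written note down a major second.
G5 -> F5
E#4 -> D#4
E#5 -> D#5
Cb5 -> Bbb4
A5 -> G5
F#5 -> E5
C5 -> Bb4
A#5 -> G#5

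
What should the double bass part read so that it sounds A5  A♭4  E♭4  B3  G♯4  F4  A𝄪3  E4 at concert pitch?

A6 Ab5 Eb5 B4 G#5 F5 A##4 E5

The double bass sounds a perfect octave below written, so the written part must be a perfect octave above concert — transpose each note up.
A5 to A6
Ab4 to Ab5
Eb4 to Eb5
B3 to B4
G#4 to G#5
F4 to F5
A##3 to A##4
E4 to E5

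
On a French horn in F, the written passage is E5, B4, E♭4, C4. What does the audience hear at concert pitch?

Written C4 on the French horn in F sounds as F3, a perfect fifth lower; apply that shift to every note.
E5 gives A4
B4 gives E4
Eb4 gives Ab3
C4 gives F3

A4 E4 Ab3 F3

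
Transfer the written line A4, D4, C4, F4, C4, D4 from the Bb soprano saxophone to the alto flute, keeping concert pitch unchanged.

C5 F4 Eb4 Ab4 Eb4 F4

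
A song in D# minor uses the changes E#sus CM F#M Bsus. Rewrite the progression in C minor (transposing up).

Dsus BbbM EbM Absus

D# minor up to C minor is a diminished seventh; each chord root moves by that interval while the quality stays the same.
E#sus: root E# up a diminished seventh → D, giving Dsus.
CM: root C up a diminished seventh → Bbb, giving BbbM.
F#M: root F# up a diminished seventh → Eb, giving EbM.
Bsus: root B up a diminished seventh → Ab, giving Absus.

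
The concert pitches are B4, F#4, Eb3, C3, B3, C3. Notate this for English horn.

F#5 C#5 Bb3 G3 F#4 G3

Written C4 sounds as F3 on the English horn, so concert pitches are written a perfect fifth up.
B4 gives F#5
F#4 gives C#5
Eb3 gives Bb3
C3 gives G3
B3 gives F#4
C3 gives G3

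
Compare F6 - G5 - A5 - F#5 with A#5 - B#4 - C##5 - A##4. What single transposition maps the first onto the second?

down a diminished sixth

Take the first pair: F6 → A#5. F to A spans 6 letter names, so the interval is some kind of sixth.
A#5 to F6 is 7 semitones, which makes it a diminished sixth; the second version is lower, so the direction is down.
Checking another pair — F#5 → A##4 — gives the same interval.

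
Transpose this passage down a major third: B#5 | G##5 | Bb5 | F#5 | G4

G#5 E#5 Gb5 D5 Eb4

B#5: a third down reaches G, and 4 semitones makes it G#5.
G##5: a third down reaches E, and 4 semitones makes it E#5.
Bb5: a third down reaches G, and 4 semitones makes it Gb5.
F#5 down a major third is D5.
G4 down a major third is Eb4.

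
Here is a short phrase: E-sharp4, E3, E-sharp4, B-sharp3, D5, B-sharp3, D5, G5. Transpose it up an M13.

E#4 to C##6
E3 to C#5
E#4 to C##6
B#3 to G##5
D5 to B6
B#3 to G##5
D5 to B6
G5 to E7

C##6 C#5 C##6 G##5 B6 G##5 B6 E7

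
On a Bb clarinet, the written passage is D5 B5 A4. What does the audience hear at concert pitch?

The Bb clarinet sounds a major second below written, so transpose each written note down a major second.
D5 gives C5
B5 gives A5
A4 gives G4

C5 A5 G4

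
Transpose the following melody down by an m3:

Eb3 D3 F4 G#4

C3 B2 D4 E#4

Eb3 down a minor third is C3.
D3: a third down reaches B, and 3 semitones makes it B2.
F4: a third down reaches D, and 3 semitones makes it D4.
G#4: a third down reaches E, and 3 semitones makes it E#4.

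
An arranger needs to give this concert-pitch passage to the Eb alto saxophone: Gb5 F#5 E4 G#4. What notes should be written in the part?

Eb6 D#6 C#5 E#5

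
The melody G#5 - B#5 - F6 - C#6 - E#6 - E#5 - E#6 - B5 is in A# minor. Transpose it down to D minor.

C5 E5 Bbb5 F5 A5 A4 A5 Eb5

From A# down to D is an augmented fifth; apply that to each pitch.
G#5 gives C5
B#5 gives E5
F6 gives Bbb5
C#6 gives F5
E#6 gives A5
E#5 gives A4
E#6 gives A5
B5 gives Eb5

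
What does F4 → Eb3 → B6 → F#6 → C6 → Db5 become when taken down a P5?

Bb3 Ab2 E6 B5 F5 Gb4

F4: a fifth down reaches B, and 7 semitones makes it Bb3.
Eb3 down a perfect fifth is Ab2.
B6 down a perfect fifth is E6.
F#6 down a perfect fifth is B5.
C6 down a perfect fifth is F5.
Db5: a fifth down reaches G, and 7 semitones makes it Gb4.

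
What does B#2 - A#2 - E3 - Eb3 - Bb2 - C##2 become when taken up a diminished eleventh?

E4 D4 Ab4 Abb4 Ebb4 F#3

B#2 -> E4
A#2 -> D4
E3 -> Ab4
Eb3 -> Abb4
Bb2 -> Ebb4
C##2 -> F#3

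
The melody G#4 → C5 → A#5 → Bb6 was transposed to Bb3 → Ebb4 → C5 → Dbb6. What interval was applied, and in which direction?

down an augmented sixth

From G#4 to Bb3 is 6 letter names — a sixth of some quality.
Bb3 to G#4 is 10 semitones, which makes it an augmented sixth; the second version is lower, so the direction is down.
Checking another pair — Bb6 → Dbb6 — gives the same interval.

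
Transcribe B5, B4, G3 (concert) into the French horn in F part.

Written C4 sounds as F3 on the French horn in F, so concert pitches are written a perfect fifth up.
B5 to F#6
B4 to F#5
G3 to D4

F#6 F#5 D4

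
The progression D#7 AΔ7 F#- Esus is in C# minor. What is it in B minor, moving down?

C#7 GΔ7 E- Dsus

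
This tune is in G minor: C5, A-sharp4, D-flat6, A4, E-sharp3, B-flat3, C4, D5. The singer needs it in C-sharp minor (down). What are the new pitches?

G minor to C-sharp minor down is a diminished fifth, so every note moves down by that interval.
C5 → F#4
A#4 → D##4
Db6 → G5
A4 → D#4
E#3 → A##2
Bb3 → E3
C4 → F#3
D5 → G#4

F#4 D##4 G5 D#4 A##2 E3 F#3 G#4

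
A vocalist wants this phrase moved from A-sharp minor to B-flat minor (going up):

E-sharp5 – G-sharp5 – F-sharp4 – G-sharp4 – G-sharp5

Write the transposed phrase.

F5 Ab5 Gb4 Ab4 Ab5

From A-sharp up to B-flat is a diminished second; apply that to each pitch.
E#5 gives F5
G#5 gives Ab5
F#4 gives Gb4
G#4 gives Ab4
G#5 gives Ab5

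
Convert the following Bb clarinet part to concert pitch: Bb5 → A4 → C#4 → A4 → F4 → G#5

Written C4 on the Bb clarinet sounds as Bb3, a major second lower; apply that shift to every note.
Bb5 to Ab5
A4 to G4
C#4 to B3
A4 to G4
F4 to Eb4
G#5 to F#5

Ab5 G4 B3 G4 Eb4 F#5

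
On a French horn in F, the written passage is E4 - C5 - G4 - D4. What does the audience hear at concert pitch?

A3 F4 C4 G3

Written C4 on the French horn in F sounds as F3, a perfect fifth lower; apply that shift to every note.
E4 becomes A3
C5 becomes F4
G4 becomes C4
D4 becomes G3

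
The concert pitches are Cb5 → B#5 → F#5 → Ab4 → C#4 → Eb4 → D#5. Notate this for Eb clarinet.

Written C4 sounds as Eb4 on the Eb clarinet, so concert pitches are written a minor third down.
Cb5 to Ab4
B#5 to G##5
F#5 to D#5
Ab4 to F4
C#4 to A#3
Eb4 to C4
D#5 to B#4

Ab4 G##5 D#5 F4 A#3 C4 B#4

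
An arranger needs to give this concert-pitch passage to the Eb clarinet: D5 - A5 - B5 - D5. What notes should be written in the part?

Written C4 sounds as Eb4 on the Eb clarinet, so concert pitches are written a minor third down.
D5 gives B4
A5 gives F#5
B5 gives G#5
D5 gives B4

B4 F#5 G#5 B4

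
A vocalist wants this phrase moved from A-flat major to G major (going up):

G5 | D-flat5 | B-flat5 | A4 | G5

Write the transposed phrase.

F#6 C6 A6 G#5 F#6

From A-flat up to G is a major seventh; apply that to each pitch.
G5 → F#6
Db5 → C6
Bb5 → A6
A4 → G#5
G5 → F#6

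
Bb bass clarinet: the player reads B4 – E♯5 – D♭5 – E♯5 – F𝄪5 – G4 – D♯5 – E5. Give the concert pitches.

A3 D#4 Cb4 D#4 E#4 F3 C#4 D4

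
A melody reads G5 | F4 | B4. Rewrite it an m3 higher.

G5 to Bb5
F4 to Ab4
B4 to D5

Bb5 Ab4 D5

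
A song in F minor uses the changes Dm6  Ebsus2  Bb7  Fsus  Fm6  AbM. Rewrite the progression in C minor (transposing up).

F minor up to C minor is a perfect fifth; each chord root moves by that interval while the quality stays the same.
Dm6: root D up a perfect fifth → A, giving Am6.
Ebsus2: root Eb up a perfect fifth → Bb, giving Bbsus2.
Bb7: root Bb up a perfect fifth → F, giving F7.
Fsus: root F up a perfect fifth → C, giving Csus.
Fm6: root F up a perfect fifth → C, giving Cm6.
AbM: root Ab up a perfect fifth → Eb, giving EbM.

Am6 Bbsus2 F7 Csus Cm6 EbM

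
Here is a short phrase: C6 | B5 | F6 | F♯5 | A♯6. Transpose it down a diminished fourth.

C6 -> G#5
B5 -> F##5
F6 -> C#6
F#5 -> C##5
A#6 -> E##6

G#5 F##5 C#6 C##5 E##6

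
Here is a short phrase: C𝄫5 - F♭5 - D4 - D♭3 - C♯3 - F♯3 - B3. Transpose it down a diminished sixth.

Eb4 A4 F##3 F#2 E##2 A##2 D##3

Cbb5 gives Eb4
Fb5 gives A4
D4 gives F##3
Db3 gives F#2
C#3 gives E##2
F#3 gives A##2
B3 gives D##3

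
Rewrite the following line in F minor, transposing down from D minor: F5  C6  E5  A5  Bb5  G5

From D down to F is a major sixth; apply that to each pitch.
F5 -> Ab4
C6 -> Eb5
E5 -> G4
A5 -> C5
Bb5 -> Db5
G5 -> Bb4

Ab4 Eb5 G4 C5 Db5 Bb4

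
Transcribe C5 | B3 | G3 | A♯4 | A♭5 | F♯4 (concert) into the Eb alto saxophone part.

Written C4 sounds as Eb3 on the Eb alto saxophone, so concert pitches are written a major sixth up.
C5 -> A5
B3 -> G#4
G3 -> E4
A#4 -> F##5
Ab5 -> F6
F#4 -> D#5

A5 G#4 E4 F##5 F6 D#5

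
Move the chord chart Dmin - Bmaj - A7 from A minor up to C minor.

Fmin Dmaj C7

A minor up to C minor is a minor third; each chord root moves by that interval while the quality stays the same.
Dmin: root D up a minor third → F, giving Fmin.
Bmaj: root B up a minor third → D, giving Dmaj.
A7: root A up a minor third → C, giving C7.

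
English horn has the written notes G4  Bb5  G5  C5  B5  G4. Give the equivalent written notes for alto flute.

F4 Ab5 F5 Bb4 A5 F4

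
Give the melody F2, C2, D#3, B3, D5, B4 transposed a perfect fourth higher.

F2 up a perfect fourth is Bb2.
C2: a fourth up reaches F, and 5 semitones makes it F2.
A perfect fourth up from D#3 gives G#3.
B3 up a perfect fourth is E4.
A perfect fourth up from D5 gives G5.
B4 up a perfect fourth is E5.

Bb2 F2 G#3 E4 G5 E5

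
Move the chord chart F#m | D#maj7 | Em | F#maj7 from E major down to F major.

E major down to F major is a major seventh; each chord root moves by that interval while the quality stays the same.
F#m: root F# down a major seventh → G, giving Gm.
D#maj7: root D# down a major seventh → E, giving Emaj7.
Em: root E down a major seventh → F, giving Fm.
F#maj7: root F# down a major seventh → G, giving Gmaj7.

Gm Emaj7 Fm Gmaj7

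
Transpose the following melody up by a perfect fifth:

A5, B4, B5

E6 F#5 F#6

A5 gives E6
B4 gives F#5
B5 gives F#6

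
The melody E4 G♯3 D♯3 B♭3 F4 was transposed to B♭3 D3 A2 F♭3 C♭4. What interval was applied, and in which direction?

Take the first pair: E4 → Bb3. E to B spans 4 letter names, so the interval is some kind of fourth.
Bb3 to E4 is 6 semitones, which makes it an augmented fourth; the second version is lower, so the direction is down.
Checking another pair — F4 → Cb4 — gives the same interval.

down an augmented fourth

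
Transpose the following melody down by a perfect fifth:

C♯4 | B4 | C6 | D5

F#3 E4 F5 G4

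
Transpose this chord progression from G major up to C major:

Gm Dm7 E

Cm Gm7 A

G major up to C major is a perfect fourth; each chord root moves by that interval while the quality stays the same.
Gm: root G up a perfect fourth → C, giving Cm.
Dm7: root D up a perfect fourth → G, giving Gm7.
E: root E up a perfect fourth → A, giving A.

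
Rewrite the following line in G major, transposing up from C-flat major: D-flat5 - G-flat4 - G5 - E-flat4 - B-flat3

C-flat major to G major up is an augmented fifth, so every note moves up by that interval.
Db5 becomes A5
Gb4 becomes D5
G5 becomes D#6
Eb4 becomes B4
Bb3 becomes F#4

A5 D5 D#6 B4 F#4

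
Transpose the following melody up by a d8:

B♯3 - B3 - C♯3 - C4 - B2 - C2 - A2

B4 Bb4 C4 Cb5 Bb3 Cb3 Ab3

B#3 to B4
B3 to Bb4
C#3 to C4
C4 to Cb5
B2 to Bb3
C2 to Cb3
A2 to Ab3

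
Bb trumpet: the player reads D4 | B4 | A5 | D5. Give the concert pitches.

C4 A4 G5 C5

The Bb trumpet sounds a major second below written, so transpose each written note down a major second.
D4 → C4
B4 → A4
A5 → G5
D5 → C5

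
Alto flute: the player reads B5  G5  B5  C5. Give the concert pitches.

Written C4 on the alto flute sounds as G3, a perfect fourth lower; apply that shift to every note.
B5 -> F#5
G5 -> D5
B5 -> F#5
C5 -> G4

F#5 D5 F#5 G4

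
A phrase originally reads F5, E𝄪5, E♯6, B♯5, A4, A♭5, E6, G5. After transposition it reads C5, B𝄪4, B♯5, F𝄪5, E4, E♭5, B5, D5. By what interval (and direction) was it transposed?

down a perfect fourth

Take the first pair: F5 → C5. F to C spans 4 letter names, so the interval is some kind of fourth.
C5 to F5 is 5 semitones, which makes it a perfect fourth; the second version is lower, so the direction is down.
Checking another pair — G5 → D5 — gives the same interval.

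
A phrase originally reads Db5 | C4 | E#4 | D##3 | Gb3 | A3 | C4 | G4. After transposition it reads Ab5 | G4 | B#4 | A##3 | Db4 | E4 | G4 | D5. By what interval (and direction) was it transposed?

Take the first pair: Db5 → Ab5. D to A spans 5 letter names, so the interval is some kind of fifth.
Db5 to Ab5 is 7 semitones, which makes it a perfect fifth; the second version is higher, so the direction is up.
Checking another pair — G4 → D5 — gives the same interval.

up a perfect fifth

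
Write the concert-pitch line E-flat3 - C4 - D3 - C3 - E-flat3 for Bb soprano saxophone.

F3 D4 E3 D3 F3

The Bb soprano saxophone sounds a major second below written, so the written part must be a major second above concert — transpose each note up.
Eb3 becomes F3
C4 becomes D4
D3 becomes E3
C3 becomes D3
Eb3 becomes F3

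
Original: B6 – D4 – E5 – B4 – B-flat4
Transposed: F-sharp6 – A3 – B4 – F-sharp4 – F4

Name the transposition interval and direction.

From B6 to F#6 is 4 letter names — a fourth of some quality.
F#6 to B6 is 5 semitones, which makes it a perfect fourth; the second version is lower, so the direction is down.
Checking another pair — Bb4 → F4 — gives the same interval.

down a perfect fourth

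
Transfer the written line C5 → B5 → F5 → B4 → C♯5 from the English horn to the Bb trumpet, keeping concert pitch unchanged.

G4 F#5 C5 F#4 G#4

First find concert pitch: the English horn sounds a perfect fifth below written, so C5 B5 F5 B4 C♯5 sounds F4 E5 Bb4 E4 F#4.
Then write for Bb trumpet: it sounds a major second below written, so the part must be a major second above concert.
F4 → G4
E5 → F#5
Bb4 → C5
E4 → F#4
F#4 → G#4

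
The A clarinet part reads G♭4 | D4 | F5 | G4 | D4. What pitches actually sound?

Eb4 B3 D5 E4 B3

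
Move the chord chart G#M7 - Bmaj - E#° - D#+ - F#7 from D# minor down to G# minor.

C#M7 Emaj A#° G#+ B7

D# minor down to G# minor is a perfect fifth; each chord root moves by that interval while the quality stays the same.
G#M7: root G# down a perfect fifth → C#, giving C#M7.
Bmaj: root B down a perfect fifth → E, giving Emaj.
E#°: root E# down a perfect fifth → A#, giving A#°.
D#+: root D# down a perfect fifth → G#, giving G#+.
F#7: root F# down a perfect fifth → B, giving B7.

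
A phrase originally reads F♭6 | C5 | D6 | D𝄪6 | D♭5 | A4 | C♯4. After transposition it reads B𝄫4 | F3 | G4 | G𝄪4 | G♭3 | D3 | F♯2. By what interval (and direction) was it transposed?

From Fb6 to Bbb4 is 12 letter names — a twelfth of some quality.
Bbb4 to Fb6 is 19 semitones, which makes it a perfect twelfth; the second version is lower, so the direction is down.
Checking another pair — C#4 → F#2 — gives the same interval.

down a perfect twelfth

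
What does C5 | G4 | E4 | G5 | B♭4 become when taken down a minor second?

A minor second down from C5 gives B4.
A minor second down from G4 gives F#4.
E4 down a minor second is D#4.
G5 down a minor second is F#5.
Bb4 down a minor second is A4.

B4 F#4 D#4 F#5 A4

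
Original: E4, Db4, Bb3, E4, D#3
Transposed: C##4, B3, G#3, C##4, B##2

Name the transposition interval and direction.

down a diminished third

From E4 to C##4 is 3 letter names — a third of some quality.
C##4 to E4 is 2 semitones, which makes it a diminished third; the second version is lower, so the direction is down.
Checking another pair — D#3 → B##2 — gives the same interval.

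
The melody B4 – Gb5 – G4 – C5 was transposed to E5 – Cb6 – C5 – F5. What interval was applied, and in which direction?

up a perfect fourth

Take the first pair: B4 → E5. B to E spans 4 letter names, so the interval is some kind of fourth.
B4 to E5 is 5 semitones, which makes it a perfect fourth; the second version is higher, so the direction is up.
Checking another pair — C5 → F5 — gives the same interval.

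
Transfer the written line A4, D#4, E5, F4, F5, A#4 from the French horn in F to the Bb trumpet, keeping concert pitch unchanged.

E4 A#3 B4 C4 C5 E#4

First find concert pitch: the French horn in F sounds a perfect fifth below written, so A4 D#4 E5 F4 F5 A#4 sounds D4 G#3 A4 Bb3 Bb4 D#4.
Then write for Bb trumpet: it sounds a major second below written, so the part must be a major second above concert.
D4 → E4
G#3 → A#3
A4 → B4
Bb3 → C4
Bb4 → C5
D#4 → E#4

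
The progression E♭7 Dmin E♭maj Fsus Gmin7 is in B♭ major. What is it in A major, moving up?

D7 C#min Dmaj Esus F#min7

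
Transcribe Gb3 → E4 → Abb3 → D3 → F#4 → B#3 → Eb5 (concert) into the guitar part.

The guitar sounds a perfect octave below written, so the written part must be a perfect octave above concert — transpose each note up.
Gb3 gives Gb4
E4 gives E5
Abb3 gives Abb4
D3 gives D4
F#4 gives F#5
B#3 gives B#4
Eb5 gives Eb6

Gb4 E5 Abb4 D4 F#5 B#4 Eb6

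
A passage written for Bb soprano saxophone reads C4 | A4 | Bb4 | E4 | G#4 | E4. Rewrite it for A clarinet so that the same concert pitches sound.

Db4 Bb4 Cb5 F4 A4 F4

First find concert pitch: the Bb soprano saxophone sounds a major second below written, so C4 A4 Bb4 E4 G#4 E4 sounds Bb3 G4 Ab4 D4 F#4 D4.
Then write for A clarinet: it sounds a minor third below written, so the part must be a minor third above concert.
Bb3 → Db4
G4 → Bb4
Ab4 → Cb5
D4 → F4
F#4 → A4
D4 → F4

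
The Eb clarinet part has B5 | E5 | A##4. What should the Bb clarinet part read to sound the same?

E6 A5 D##5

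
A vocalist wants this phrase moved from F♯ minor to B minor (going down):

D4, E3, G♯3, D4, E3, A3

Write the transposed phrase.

G3 A2 C#3 G3 A2 D3

F♯ minor to B minor down is a perfect fifth, so every note moves down by that interval.
D4 → G3
E3 → A2
G#3 → C#3
D4 → G3
E3 → A2
A3 → D3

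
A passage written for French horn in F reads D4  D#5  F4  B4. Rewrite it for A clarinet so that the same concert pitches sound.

Bb3 B4 Db4 G4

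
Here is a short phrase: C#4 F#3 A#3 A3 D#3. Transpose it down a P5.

F#3 B2 D#3 D3 G#2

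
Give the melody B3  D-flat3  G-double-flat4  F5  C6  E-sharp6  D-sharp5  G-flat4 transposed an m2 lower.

B3: a second down reaches A, and 1 semitone makes it A#3.
Db3 down a minor second is C3.
Gbb4: a second down reaches F, and 1 semitone makes it Fb4.
F5: a second down reaches E, and 1 semitone makes it E5.
C6 down a minor second is B5.
E#6: a second down reaches D, and 1 semitone makes it D##6.
A minor second down from D#5 gives C##5.
A minor second down from Gb4 gives F4.

A#3 C3 Fb4 E5 B5 D##6 C##5 F4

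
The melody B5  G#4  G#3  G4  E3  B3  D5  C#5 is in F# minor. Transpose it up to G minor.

F# minor to G minor up is a minor second, so every note moves up by that interval.
B5 gives C6
G#4 gives A4
G#3 gives A3
G4 gives Ab4
E3 gives F3
B3 gives C4
D5 gives Eb5
C#5 gives D5

C6 A4 A3 Ab4 F3 C4 Eb5 D5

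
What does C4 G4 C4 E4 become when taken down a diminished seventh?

C4 down a diminished seventh is D#3.
A diminished seventh down from G4 gives A#3.
A diminished seventh down from C4 gives D#3.
E4: a seventh down reaches F, and 9 semitones makes it F##3.

D#3 A#3 D#3 F##3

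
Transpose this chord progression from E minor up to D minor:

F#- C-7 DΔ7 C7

E- Bb-7 CΔ7 Bb7

E minor up to D minor is a minor seventh; each chord root moves by that interval while the quality stays the same.
F#-: root F# up a minor seventh → E, giving E-.
C-7: root C up a minor seventh → Bb, giving Bb-7.
DΔ7: root D up a minor seventh → C, giving CΔ7.
C7: root C up a minor seventh → Bb, giving Bb7.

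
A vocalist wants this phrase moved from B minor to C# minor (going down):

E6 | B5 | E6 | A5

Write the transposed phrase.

From B down to C# is a minor seventh; apply that to each pitch.
E6 becomes F#5
B5 becomes C#5
E6 becomes F#5
A5 becomes B4

F#5 C#5 F#5 B4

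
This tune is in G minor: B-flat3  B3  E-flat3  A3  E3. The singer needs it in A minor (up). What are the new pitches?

C4 C#4 F3 B3 F#3

G minor to A minor up is a major second, so every note moves up by that interval.
Bb3 becomes C4
B3 becomes C#4
Eb3 becomes F3
A3 becomes B3
E3 becomes F#3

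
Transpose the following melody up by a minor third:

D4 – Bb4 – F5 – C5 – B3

D4: a third up reaches F, and 3 semitones makes it F4.
Bb4 up a minor third is Db5.
F5 up a minor third is Ab5.
C5: a third up reaches E, and 3 semitones makes it Eb5.
A minor third up from B3 gives D4.

F4 Db5 Ab5 Eb5 D4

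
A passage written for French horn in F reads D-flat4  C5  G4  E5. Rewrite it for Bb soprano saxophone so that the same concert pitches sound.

First find concert pitch: the French horn in F sounds a perfect fifth below written, so D-flat4 C5 G4 E5 sounds Gb3 F4 C4 A4.
Then write for Bb soprano saxophone: it sounds a major second below written, so the part must be a major second above concert.
Gb3 → Ab3
F4 → G4
C4 → D4
A4 → B4

Ab3 G4 D4 B4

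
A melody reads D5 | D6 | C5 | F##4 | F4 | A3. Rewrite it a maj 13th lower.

D5 to F3
D6 to F4
C5 to Eb3
F##4 to A#2
F4 to Ab2
A3 to C2

F3 F4 Eb3 A#2 Ab2 C2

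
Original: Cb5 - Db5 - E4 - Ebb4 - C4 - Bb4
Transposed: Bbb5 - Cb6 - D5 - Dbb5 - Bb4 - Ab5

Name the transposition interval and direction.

up a minor seventh

Take the first pair: Cb5 → Bbb5. C to B spans 7 letter names, so the interval is some kind of seventh.
Cb5 to Bbb5 is 10 semitones, which makes it a minor seventh; the second version is higher, so the direction is up.
Checking another pair — Bb4 → Ab5 — gives the same interval.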